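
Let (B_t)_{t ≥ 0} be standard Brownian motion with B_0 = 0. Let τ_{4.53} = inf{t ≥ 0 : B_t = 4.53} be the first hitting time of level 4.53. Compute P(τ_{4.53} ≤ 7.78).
P(τ_{4.53} ≤ 7.78) = 2(1 − Φ(4.53/√7.78)) = 2(1 − Φ(1.6241)) ≈ 0.1044

By the reflection principle for standard BM, P(τ_b ≤ t) = 2 · P(B_t ≥ b). Since B_t ~ N(0, t), P(B_t ≥ 4.53) = 1 − Φ(4.53/√t) = 1 − Φ(4.53/√7.78) = 1 − Φ(1.6241) ≈ 0.05218. Doubling: P(τ_{4.53} ≤ 7.78) ≈ 2 · 0.05218 = 0.10436 ≈ 0.1044.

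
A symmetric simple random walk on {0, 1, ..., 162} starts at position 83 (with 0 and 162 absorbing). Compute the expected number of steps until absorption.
E[τ | X_0 = 83] = 6557

Let v_k = E[τ | X_0 = k]. Boundary: v_0 = v_162 = 0. Recurrence: v_k = 1 + (v_{k-1} + v_{k+1})/2 for 1 ≤ k ≤ 161. The particular solution to v_k − (v_{k-1} + v_{k+1})/2 = 1 is v_k = −k^2. Adding homogeneous solution A + B k and matching boundaries gives v_k = k (162 − k). Substituting k = 83: v_83 = 83 · 79 = 6557.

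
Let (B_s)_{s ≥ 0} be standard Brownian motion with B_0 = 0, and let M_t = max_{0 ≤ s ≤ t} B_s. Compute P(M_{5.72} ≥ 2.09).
P(M_{5.72} ≥ 2.09) = 2·P(B_{5.72} ≥ 2.09) = 2(1 − Φ(2.09/√5.72)) ≈ 0.3822

By the reflection principle for Brownian motion, P(M_t ≥ a) = 2 · P(B_t ≥ a) for a ≥ 0. Since B_t ~ N(0, t), P(B_t ≥ 2.09) = 1 − Φ(2.09/√t) = 1 − Φ(2.09/√5.72) = 1 − Φ(0.8739). So
  P(M_{5.72} ≥ 2.09) = 2(1 − Φ(0.8739)) ≈ 0.3822.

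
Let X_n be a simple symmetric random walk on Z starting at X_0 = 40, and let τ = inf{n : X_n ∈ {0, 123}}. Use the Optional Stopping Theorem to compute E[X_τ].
E[X_τ] = 40

X_n is a martingale and τ is a bounded-mean stopping time (indeed τ is finite a.s. with bounded expectation since the walk is in a bounded region). By the OST, E[X_τ] = E[X_0] = 40. Equivalently: E[X_τ] = 123 · P(hit 123 first) + 0 · P(hit 0 first) = 123 · (40/123) = 40.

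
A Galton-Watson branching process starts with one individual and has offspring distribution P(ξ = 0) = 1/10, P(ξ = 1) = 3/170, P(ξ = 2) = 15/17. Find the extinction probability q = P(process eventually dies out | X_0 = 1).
q = 17/150

The pgf is f(s) = 1/10 + 3/170·s + 15/17·s². The extinction probability q is the smallest fixed point of f in [0, 1]. Setting s = f(s):
  15/17·s² + (3/170 − 1)·s + 1/10 = 0
  15/17·s² − (1/10 + 15/17)·s + 1/10 = 0
which factors as (s − 1)·(15/17·s − 1/10) = 0, giving roots s = 1 and s = (1/10)/(15/17) = 17/150.
Mean offspring μ = 3/170 + 2·15/17 = 303/170 > 1 (supercritical), so q < 1. The extinction probability is the smaller root: q = (1/10)/(15/17) = 17/150.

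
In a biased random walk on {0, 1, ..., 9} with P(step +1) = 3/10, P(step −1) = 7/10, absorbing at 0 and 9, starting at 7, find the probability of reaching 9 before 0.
P(hit 9 before 0) = (1 − (7/3)^7) / (1 − (7/3)^9) = 1848051/10083481

Let u_k denote P(reach 9 before 0 | start at k). Boundary: u_0 = 0, u_9 = 1. Recurrence: u_k = 3/10·u_{k+1} + 7/10·u_{k-1} for 1 ≤ k ≤ 8. Try u_k = A + B·r^k with r = q/p = (7/10)/(3/10) = 7/3. Substitution satisfies the recurrence; boundary conditions give:
  u_k = (1 − r^k) / (1 − r^N) = (1 − (7/3)^7) / (1 − (7/3)^9) = 1848051/10083481.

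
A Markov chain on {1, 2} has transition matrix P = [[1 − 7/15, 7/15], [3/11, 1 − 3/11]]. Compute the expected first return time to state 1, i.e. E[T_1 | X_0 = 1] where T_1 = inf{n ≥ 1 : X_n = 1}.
E[T_1 | X_0 = 1] = 1/π_1 = 122/45

For an irreducible recurrent Markov chain with stationary distribution π, E[T_i | X_0 = i] = 1/π_i (Kac's formula). Here π_1 = (3/11)/(7/15 + 3/11) = (3/11)/(122/165) = 45/122, so E[T_1 | X_0 = 1] = 1/π_1 = (7/15 + 3/11)/(3/11) = (122/165)/(3/11) = 122/45.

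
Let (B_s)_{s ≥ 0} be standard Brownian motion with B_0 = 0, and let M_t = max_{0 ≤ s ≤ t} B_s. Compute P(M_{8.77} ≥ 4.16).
P(M_{8.77} ≥ 4.16) = 2·P(B_{8.77} ≥ 4.16) = 2(1 − Φ(4.16/√8.77)) ≈ 0.1601

By the reflection principle for Brownian motion, P(M_t ≥ a) = 2 · P(B_t ≥ a) for a ≥ 0. Since B_t ~ N(0, t), P(B_t ≥ 4.16) = 1 − Φ(4.16/√t) = 1 − Φ(4.16/√8.77) = 1 − Φ(1.4047). So
  P(M_{8.77} ≥ 4.16) = 2(1 − Φ(1.4047)) ≈ 0.1601.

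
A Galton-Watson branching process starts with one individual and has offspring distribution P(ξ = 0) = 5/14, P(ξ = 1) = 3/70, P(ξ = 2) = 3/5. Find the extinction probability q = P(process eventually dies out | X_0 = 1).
q = 25/42

The pgf is f(s) = 5/14 + 3/70·s + 3/5·s². The extinction probability q is the smallest fixed point of f in [0, 1]. Setting s = f(s):
  3/5·s² + (3/70 − 1)·s + 5/14 = 0
  3/5·s² − (5/14 + 3/5)·s + 5/14 = 0
which factors as (s − 1)·(3/5·s − 5/14) = 0, giving roots s = 1 and s = (5/14)/(3/5) = 25/42.
Mean offspring μ = 3/70 + 2·3/5 = 87/70 > 1 (supercritical), so q < 1. The extinction probability is the smaller root: q = (5/14)/(3/5) = 25/42.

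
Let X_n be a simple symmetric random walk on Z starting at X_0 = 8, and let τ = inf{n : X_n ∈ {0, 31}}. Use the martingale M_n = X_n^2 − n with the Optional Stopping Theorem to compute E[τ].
E[τ] = 184

M_n = X_n^2 − n is a martingale (since E[X_{n+1}^2 | F_n] = X_n^2 + 1). By OST (τ has finite mean in a bounded region), E[M_τ] = E[M_0] = X_0^2 − 0 = 8^2 = 64. Also E[M_τ] = E[X_τ^2] − E[τ]. The walk exits at 0 or 31, with P(hit 31 first) = 8/31, so E[X_τ^2] = 31^2 · 8/31 + 0 = 248. Thus E[τ] = E[X_τ^2] − E[M_τ] = 248 − 64 = 184 = 8(31 − 8) = 184.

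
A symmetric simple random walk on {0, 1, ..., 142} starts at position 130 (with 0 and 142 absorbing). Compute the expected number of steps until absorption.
E[τ | X_0 = 130] = 1560

Let v_k = E[τ | X_0 = k]. Boundary: v_0 = v_142 = 0. Recurrence: v_k = 1 + (v_{k-1} + v_{k+1})/2 for 1 ≤ k ≤ 141. The particular solution to v_k − (v_{k-1} + v_{k+1})/2 = 1 is v_k = −k^2. Adding homogeneous solution A + B k and matching boundaries gives v_k = k (142 − k). Substituting k = 130: v_130 = 130 · 12 = 1560.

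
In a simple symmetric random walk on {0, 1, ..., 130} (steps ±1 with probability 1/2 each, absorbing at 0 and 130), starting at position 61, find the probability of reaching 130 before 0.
P(hit 130 before 0) = 61/130

Let u_k = P(hit 130 before 0 | start at k). Then u_0 = 0, u_130 = 1, and u_k = u_{k-1}/2 + u_{k+1}/2 for 1 ≤ k ≤ 129. This harmonic recurrence is solved by u_k = k/130, giving u_61 = 61/130.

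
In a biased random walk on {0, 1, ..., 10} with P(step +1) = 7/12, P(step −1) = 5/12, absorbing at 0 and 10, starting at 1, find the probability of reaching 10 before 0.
P(hit 10 before 0) = (1 − (5/7)^1) / (1 − (5/7)^10) = 40353607/136354812

Let u_k denote P(reach 10 before 0 | start at k). Boundary: u_0 = 0, u_10 = 1. Recurrence: u_k = 7/12·u_{k+1} + 5/12·u_{k-1} for 1 ≤ k ≤ 9. Try u_k = A + B·r^k with r = q/p = (5/12)/(7/12) = 5/7. Substitution satisfies the recurrence; boundary conditions give:
  u_k = (1 − r^k) / (1 − r^N) = (1 − (5/7)^1) / (1 − (5/7)^10) = 40353607/136354812.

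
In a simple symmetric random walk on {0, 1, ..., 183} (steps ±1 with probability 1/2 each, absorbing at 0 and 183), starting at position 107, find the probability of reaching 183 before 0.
P(hit 183 before 0) = 107/183

Let u_k = P(hit 183 before 0 | start at k). Then u_0 = 0, u_183 = 1, and u_k = u_{k-1}/2 + u_{k+1}/2 for 1 ≤ k ≤ 182. This harmonic recurrence is solved by u_k = k/183, giving u_107 = 107/183.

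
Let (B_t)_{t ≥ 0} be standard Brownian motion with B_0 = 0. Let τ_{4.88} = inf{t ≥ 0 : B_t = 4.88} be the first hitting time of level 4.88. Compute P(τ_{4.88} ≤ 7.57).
P(τ_{4.88} ≤ 7.57) = 2(1 − Φ(4.88/√7.57)) = 2(1 − Φ(1.7737)) ≈ 0.0761

By the reflection principle for standard BM, P(τ_b ≤ t) = 2 · P(B_t ≥ b). Since B_t ~ N(0, t), P(B_t ≥ 4.88) = 1 − Φ(4.88/√t) = 1 − Φ(4.88/√7.57) = 1 − Φ(1.7737) ≈ 0.03806. Doubling: P(τ_{4.88} ≤ 7.57) ≈ 2 · 0.03806 = 0.07612 ≈ 0.0761.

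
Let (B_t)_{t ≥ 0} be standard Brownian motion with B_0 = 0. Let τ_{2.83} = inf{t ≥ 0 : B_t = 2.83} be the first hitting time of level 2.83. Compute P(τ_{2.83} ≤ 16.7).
P(τ_{2.83} ≤ 16.7) = 2(1 − Φ(2.83/√16.7)) = 2(1 − Φ(0.6925)) ≈ 0.4886

By the reflection principle for standard BM, P(τ_b ≤ t) = 2 · P(B_t ≥ b). Since B_t ~ N(0, t), P(B_t ≥ 2.83) = 1 − Φ(2.83/√t) = 1 − Φ(2.83/√16.7) = 1 − Φ(0.6925) ≈ 0.24431. Doubling: P(τ_{2.83} ≤ 16.7) ≈ 2 · 0.24431 = 0.48862 ≈ 0.4886.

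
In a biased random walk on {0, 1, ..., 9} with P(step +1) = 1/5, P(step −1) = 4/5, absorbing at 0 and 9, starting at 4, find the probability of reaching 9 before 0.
P(hit 9 before 0) = (1 − (4)^4) / (1 − (4)^9) = 85/87381

Let u_k denote P(reach 9 before 0 | start at k). Boundary: u_0 = 0, u_9 = 1. Recurrence: u_k = 1/5·u_{k+1} + 4/5·u_{k-1} for 1 ≤ k ≤ 8. Try u_k = A + B·r^k with r = q/p = (4/5)/(1/5) = 4. Substitution satisfies the recurrence; boundary conditions give:
  u_k = (1 − r^k) / (1 − r^N) = (1 − (4)^4) / (1 − (4)^9) = 85/87381.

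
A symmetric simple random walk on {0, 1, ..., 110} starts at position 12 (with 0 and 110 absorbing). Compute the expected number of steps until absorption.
E[τ | X_0 = 12] = 1176

Let v_k = E[τ | X_0 = k]. Boundary: v_0 = v_110 = 0. Recurrence: v_k = 1 + (v_{k-1} + v_{k+1})/2 for 1 ≤ k ≤ 109. The particular solution to v_k − (v_{k-1} + v_{k+1})/2 = 1 is v_k = −k^2. Adding homogeneous solution A + B k and matching boundaries gives v_k = k (110 − k). Substituting k = 12: v_12 = 12 · 98 = 1176.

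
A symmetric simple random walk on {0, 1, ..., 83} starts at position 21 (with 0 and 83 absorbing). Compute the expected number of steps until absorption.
E[τ | X_0 = 21] = 1302

Let v_k = E[τ | X_0 = k]. Boundary: v_0 = v_83 = 0. Recurrence: v_k = 1 + (v_{k-1} + v_{k+1})/2 for 1 ≤ k ≤ 82. The particular solution to v_k − (v_{k-1} + v_{k+1})/2 = 1 is v_k = −k^2. Adding homogeneous solution A + B k and matching boundaries gives v_k = k (83 − k). Substituting k = 21: v_21 = 21 · 62 = 1302.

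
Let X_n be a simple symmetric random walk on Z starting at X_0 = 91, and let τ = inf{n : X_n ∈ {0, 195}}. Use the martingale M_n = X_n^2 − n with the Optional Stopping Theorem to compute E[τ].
E[τ] = 9464

M_n = X_n^2 − n is a martingale (since E[X_{n+1}^2 | F_n] = X_n^2 + 1). By OST (τ has finite mean in a bounded region), E[M_τ] = E[M_0] = X_0^2 − 0 = 91^2 = 8281. Also E[M_τ] = E[X_τ^2] − E[τ]. The walk exits at 0 or 195, with P(hit 195 first) = 91/195, so E[X_τ^2] = 195^2 · 91/195 + 0 = 17745. Thus E[τ] = E[X_τ^2] − E[M_τ] = 17745 − 8281 = 9464 = 91(195 − 91) = 9464.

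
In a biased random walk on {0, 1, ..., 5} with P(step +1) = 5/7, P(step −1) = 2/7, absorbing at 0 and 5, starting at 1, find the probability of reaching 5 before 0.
P(hit 5 before 0) = (1 − (2/5)^1) / (1 − (2/5)^5) = 625/1031

Let u_k denote P(reach 5 before 0 | start at k). Boundary: u_0 = 0, u_5 = 1. Recurrence: u_k = 5/7·u_{k+1} + 2/7·u_{k-1} for 1 ≤ k ≤ 4. Try u_k = A + B·r^k with r = q/p = (2/7)/(5/7) = 2/5. Substitution satisfies the recurrence; boundary conditions give:
  u_k = (1 − r^k) / (1 − r^N) = (1 − (2/5)^1) / (1 − (2/5)^5) = 625/1031.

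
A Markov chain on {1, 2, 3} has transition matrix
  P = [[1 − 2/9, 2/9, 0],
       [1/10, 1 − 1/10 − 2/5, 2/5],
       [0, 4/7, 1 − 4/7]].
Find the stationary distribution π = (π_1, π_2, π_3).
π = (9/43, 20/43, 14/43)

This is a birth-death chain on three states, which satisfies detailed balance: π_1 · P_{12} = π_2 · P_{21} and π_2 · P_{23} = π_3 · P_{32}.
From π_1 · 2/9 = π_2 · 1/10: π_2/π_1 = (2/9)/(1/10) = 20/9.
From π_2 · 2/5 = π_3 · 4/7: π_3/π_2 = (2/5)/(4/7) = 7/10.
Take π_1 proportional to 1; then unnormalized π = (1, 20/9, 14/9). Normalize by dividing by the sum 43/9:
  π = (9/43, 20/43, 14/43).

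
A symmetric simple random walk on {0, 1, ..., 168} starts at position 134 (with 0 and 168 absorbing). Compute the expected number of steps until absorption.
E[τ | X_0 = 134] = 4556

Let v_k = E[τ | X_0 = k]. Boundary: v_0 = v_168 = 0. Recurrence: v_k = 1 + (v_{k-1} + v_{k+1})/2 for 1 ≤ k ≤ 167. The particular solution to v_k − (v_{k-1} + v_{k+1})/2 = 1 is v_k = −k^2. Adding homogeneous solution A + B k and matching boundaries gives v_k = k (168 − k). Substituting k = 134: v_134 = 134 · 34 = 4556.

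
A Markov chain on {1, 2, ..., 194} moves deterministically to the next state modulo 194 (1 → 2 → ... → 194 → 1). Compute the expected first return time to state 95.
E[T_95 | X_0 = 95] = 194

The chain cycles deterministically, so starting at state 95 it returns in exactly 194 steps. Equivalently, the stationary distribution is uniform π_j = 1/194 for every state j, so by Kac's formula E[T_95] = 1/π_95 = 194.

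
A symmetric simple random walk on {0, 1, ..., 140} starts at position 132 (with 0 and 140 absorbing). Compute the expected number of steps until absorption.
E[τ | X_0 = 132] = 1056

Let v_k = E[τ | X_0 = k]. Boundary: v_0 = v_140 = 0. Recurrence: v_k = 1 + (v_{k-1} + v_{k+1})/2 for 1 ≤ k ≤ 139. The particular solution to v_k − (v_{k-1} + v_{k+1})/2 = 1 is v_k = −k^2. Adding homogeneous solution A + B k and matching boundaries gives v_k = k (140 − k). Substituting k = 132: v_132 = 132 · 8 = 1056.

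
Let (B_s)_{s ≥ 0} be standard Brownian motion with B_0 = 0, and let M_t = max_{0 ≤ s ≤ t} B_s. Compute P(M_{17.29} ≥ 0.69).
P(M_{17.29} ≥ 0.69) = 2·P(B_{17.29} ≥ 0.69) = 2(1 − Φ(0.69/√17.29)) ≈ 0.8682

By the reflection principle for Brownian motion, P(M_t ≥ a) = 2 · P(B_t ≥ a) for a ≥ 0. Since B_t ~ N(0, t), P(B_t ≥ 0.69) = 1 − Φ(0.69/√t) = 1 − Φ(0.69/√17.29) = 1 − Φ(0.1659). So
  P(M_{17.29} ≥ 0.69) = 2(1 − Φ(0.1659)) ≈ 0.8682.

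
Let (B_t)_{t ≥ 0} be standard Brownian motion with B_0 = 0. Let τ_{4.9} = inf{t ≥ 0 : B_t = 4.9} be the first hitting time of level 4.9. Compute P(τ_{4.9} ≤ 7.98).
P(τ_{4.9} ≤ 7.98) = 2(1 − Φ(4.9/√7.98)) = 2(1 − Φ(1.7346)) ≈ 0.0828

By the reflection principle for standard BM, P(τ_b ≤ t) = 2 · P(B_t ≥ b). Since B_t ~ N(0, t), P(B_t ≥ 4.9) = 1 − Φ(4.9/√t) = 1 − Φ(4.9/√7.98) = 1 − Φ(1.7346) ≈ 0.04141. Doubling: P(τ_{4.9} ≤ 7.98) ≈ 2 · 0.04141 = 0.08282 ≈ 0.0828.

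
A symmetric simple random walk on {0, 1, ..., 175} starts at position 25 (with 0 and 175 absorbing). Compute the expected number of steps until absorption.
E[τ | X_0 = 25] = 3750

Let v_k = E[τ | X_0 = k]. Boundary: v_0 = v_175 = 0. Recurrence: v_k = 1 + (v_{k-1} + v_{k+1})/2 for 1 ≤ k ≤ 174. The particular solution to v_k − (v_{k-1} + v_{k+1})/2 = 1 is v_k = −k^2. Adding homogeneous solution A + B k and matching boundaries gives v_k = k (175 − k). Substituting k = 25: v_25 = 25 · 150 = 3750.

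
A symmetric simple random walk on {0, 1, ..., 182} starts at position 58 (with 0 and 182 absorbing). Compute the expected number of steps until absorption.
E[τ | X_0 = 58] = 7192

Let v_k = E[τ | X_0 = k]. Boundary: v_0 = v_182 = 0. Recurrence: v_k = 1 + (v_{k-1} + v_{k+1})/2 for 1 ≤ k ≤ 181. The particular solution to v_k − (v_{k-1} + v_{k+1})/2 = 1 is v_k = −k^2. Adding homogeneous solution A + B k and matching boundaries gives v_k = k (182 − k). Substituting k = 58: v_58 = 58 · 124 = 7192.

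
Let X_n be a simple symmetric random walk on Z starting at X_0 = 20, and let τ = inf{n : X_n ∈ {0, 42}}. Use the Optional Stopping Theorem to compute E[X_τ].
E[X_τ] = 20

X_n is a martingale and τ is a bounded-mean stopping time (indeed τ is finite a.s. with bounded expectation since the walk is in a bounded region). By the OST, E[X_τ] = E[X_0] = 20. Equivalently: E[X_τ] = 42 · P(hit 42 first) + 0 · P(hit 0 first) = 42 · (20/42) = 20.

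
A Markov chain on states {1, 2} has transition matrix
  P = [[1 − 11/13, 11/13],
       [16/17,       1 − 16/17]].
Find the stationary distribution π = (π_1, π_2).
π_1 = 208/395, π_2 = 187/395

Solve πP = π with π_1 + π_2 = 1. From πP = π: π_1 · (1 − 11/13) + π_2 · 16/17 = π_1 ⇒ π_2 · 16/17 = π_1 · 11/13 ⇒ π_2/π_1 = (11/13)/(16/17) = 187/208. Together with π_1 + π_2 = 1:
  π_1 = (16/17)/(11/13 + 16/17) = (16/17)/(395/221) = 208/395,
  π_2 = (11/13)/(11/13 + 16/17) = (11/13)/(395/221) = 187/395.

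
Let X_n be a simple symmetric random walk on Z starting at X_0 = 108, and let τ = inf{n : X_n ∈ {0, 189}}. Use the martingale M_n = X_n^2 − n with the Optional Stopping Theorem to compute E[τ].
E[τ] = 8748

M_n = X_n^2 − n is a martingale (since E[X_{n+1}^2 | F_n] = X_n^2 + 1). By OST (τ has finite mean in a bounded region), E[M_τ] = E[M_0] = X_0^2 − 0 = 108^2 = 11664. Also E[M_τ] = E[X_τ^2] − E[τ]. The walk exits at 0 or 189, with P(hit 189 first) = 108/189, so E[X_τ^2] = 189^2 · 108/189 + 0 = 20412. Thus E[τ] = E[X_τ^2] − E[M_τ] = 20412 − 11664 = 8748 = 108(189 − 108) = 8748.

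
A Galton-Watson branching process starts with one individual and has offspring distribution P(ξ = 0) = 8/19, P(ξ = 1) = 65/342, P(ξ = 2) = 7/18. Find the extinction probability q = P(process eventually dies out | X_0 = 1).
q = 1

Mean offspring μ = 0·8/19 + 1·65/342 + 2·7/18 = 331/342 ≤ 1. For μ ≤ 1 with offspring not concentrated at 1, the Galton-Watson process goes extinct almost surely, so q = 1.
(Algebraic check: The pgf is f(s) = 8/19 + 65/342·s + 7/18·s². The extinction probability q is the smallest fixed point of f in [0, 1]. Setting s = f(s):
  7/18·s² + (65/342 − 1)·s + 8/19 = 0
  7/18·s² − (8/19 + 7/18)·s + 8/19 = 0
which factors as (s − 1)·(7/18·s − 8/19) = 0, giving roots s = 1 and s = (8/19)/(7/18) = 144/133. Since 144/133 ≥ 1, the smallest root in [0, 1] is s = 1.)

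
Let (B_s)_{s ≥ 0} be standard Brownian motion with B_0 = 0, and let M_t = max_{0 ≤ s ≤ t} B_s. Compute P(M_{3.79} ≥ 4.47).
P(M_{3.79} ≥ 4.47) = 2·P(B_{3.79} ≥ 4.47) = 2(1 − Φ(4.47/√3.79)) ≈ 0.0217

By the reflection principle for Brownian motion, P(M_t ≥ a) = 2 · P(B_t ≥ a) for a ≥ 0. Since B_t ~ N(0, t), P(B_t ≥ 4.47) = 1 − Φ(4.47/√t) = 1 − Φ(4.47/√3.79) = 1 − Φ(2.2961). So
  P(M_{3.79} ≥ 4.47) = 2(1 − Φ(2.2961)) ≈ 0.0217.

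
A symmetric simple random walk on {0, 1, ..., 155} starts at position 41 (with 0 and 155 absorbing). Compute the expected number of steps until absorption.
E[τ | X_0 = 41] = 4674

Let v_k = E[τ | X_0 = k]. Boundary: v_0 = v_155 = 0. Recurrence: v_k = 1 + (v_{k-1} + v_{k+1})/2 for 1 ≤ k ≤ 154. The particular solution to v_k − (v_{k-1} + v_{k+1})/2 = 1 is v_k = −k^2. Adding homogeneous solution A + B k and matching boundaries gives v_k = k (155 − k). Substituting k = 41: v_41 = 41 · 114 = 4674.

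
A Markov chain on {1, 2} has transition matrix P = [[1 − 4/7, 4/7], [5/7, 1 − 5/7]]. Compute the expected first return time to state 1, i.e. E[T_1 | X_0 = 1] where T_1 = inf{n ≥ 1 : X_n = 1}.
E[T_1 | X_0 = 1] = 1/π_1 = 9/5

For an irreducible recurrent Markov chain with stationary distribution π, E[T_i | X_0 = i] = 1/π_i (Kac's formula). Here π_1 = (5/7)/(4/7 + 5/7) = (5/7)/(9/7) = 5/9, so E[T_1 | X_0 = 1] = 1/π_1 = (4/7 + 5/7)/(5/7) = (9/7)/(5/7) = 9/5.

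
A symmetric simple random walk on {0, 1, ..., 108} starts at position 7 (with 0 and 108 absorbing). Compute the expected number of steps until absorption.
E[τ | X_0 = 7] = 707

Let v_k = E[τ | X_0 = k]. Boundary: v_0 = v_108 = 0. Recurrence: v_k = 1 + (v_{k-1} + v_{k+1})/2 for 1 ≤ k ≤ 107. The particular solution to v_k − (v_{k-1} + v_{k+1})/2 = 1 is v_k = −k^2. Adding homogeneous solution A + B k and matching boundaries gives v_k = k (108 − k). Substituting k = 7: v_7 = 7 · 101 = 707.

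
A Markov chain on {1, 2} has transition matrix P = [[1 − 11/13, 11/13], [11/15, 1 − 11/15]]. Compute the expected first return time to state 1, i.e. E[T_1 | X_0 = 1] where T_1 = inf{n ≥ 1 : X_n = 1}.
E[T_1 | X_0 = 1] = 1/π_1 = 28/13

For an irreducible recurrent Markov chain with stationary distribution π, E[T_i | X_0 = i] = 1/π_i (Kac's formula). Here π_1 = (11/15)/(11/13 + 11/15) = (11/15)/(308/195) = 13/28, so E[T_1 | X_0 = 1] = 1/π_1 = (11/13 + 11/15)/(11/15) = (308/195)/(11/15) = 28/13.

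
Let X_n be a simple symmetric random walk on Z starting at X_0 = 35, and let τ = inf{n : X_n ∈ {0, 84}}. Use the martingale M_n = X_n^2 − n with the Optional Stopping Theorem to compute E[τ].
E[τ] = 1715

M_n = X_n^2 − n is a martingale (since E[X_{n+1}^2 | F_n] = X_n^2 + 1). By OST (τ has finite mean in a bounded region), E[M_τ] = E[M_0] = X_0^2 − 0 = 35^2 = 1225. Also E[M_τ] = E[X_τ^2] − E[τ]. The walk exits at 0 or 84, with P(hit 84 first) = 35/84, so E[X_τ^2] = 84^2 · 35/84 + 0 = 2940. Thus E[τ] = E[X_τ^2] − E[M_τ] = 2940 − 1225 = 1715 = 35(84 − 35) = 1715.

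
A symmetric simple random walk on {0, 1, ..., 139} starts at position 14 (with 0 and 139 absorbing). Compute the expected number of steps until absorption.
E[τ | X_0 = 14] = 1750

Let v_k = E[τ | X_0 = k]. Boundary: v_0 = v_139 = 0. Recurrence: v_k = 1 + (v_{k-1} + v_{k+1})/2 for 1 ≤ k ≤ 138. The particular solution to v_k − (v_{k-1} + v_{k+1})/2 = 1 is v_k = −k^2. Adding homogeneous solution A + B k and matching boundaries gives v_k = k (139 − k). Substituting k = 14: v_14 = 14 · 125 = 1750.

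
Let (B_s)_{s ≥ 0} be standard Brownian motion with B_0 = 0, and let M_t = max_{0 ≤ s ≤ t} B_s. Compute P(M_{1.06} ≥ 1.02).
P(M_{1.06} ≥ 1.02) = 2·P(B_{1.06} ≥ 1.02) = 2(1 − Φ(1.02/√1.06)) ≈ 0.3218

By the reflection principle for Brownian motion, P(M_t ≥ a) = 2 · P(B_t ≥ a) for a ≥ 0. Since B_t ~ N(0, t), P(B_t ≥ 1.02) = 1 − Φ(1.02/√t) = 1 − Φ(1.02/√1.06) = 1 − Φ(0.9907). So
  P(M_{1.06} ≥ 1.02) = 2(1 − Φ(0.9907)) ≈ 0.3218.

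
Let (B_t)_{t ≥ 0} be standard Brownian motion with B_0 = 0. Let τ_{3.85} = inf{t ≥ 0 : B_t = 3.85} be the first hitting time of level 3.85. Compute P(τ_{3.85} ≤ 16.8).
P(τ_{3.85} ≤ 16.8) = 2(1 − Φ(3.85/√16.8)) = 2(1 − Φ(0.9393)) ≈ 0.3476

By the reflection principle for standard BM, P(τ_b ≤ t) = 2 · P(B_t ≥ b). Since B_t ~ N(0, t), P(B_t ≥ 3.85) = 1 − Φ(3.85/√t) = 1 − Φ(3.85/√16.8) = 1 − Φ(0.9393) ≈ 0.17379. Doubling: P(τ_{3.85} ≤ 16.8) ≈ 2 · 0.17379 = 0.34758 ≈ 0.3476.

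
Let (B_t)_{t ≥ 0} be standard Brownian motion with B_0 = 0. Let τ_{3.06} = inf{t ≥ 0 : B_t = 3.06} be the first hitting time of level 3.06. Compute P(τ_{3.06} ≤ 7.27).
P(τ_{3.06} ≤ 7.27) = 2(1 − Φ(3.06/√7.27)) = 2(1 − Φ(1.1349)) ≈ 0.2564

By the reflection principle for standard BM, P(τ_b ≤ t) = 2 · P(B_t ≥ b). Since B_t ~ N(0, t), P(B_t ≥ 3.06) = 1 − Φ(3.06/√t) = 1 − Φ(3.06/√7.27) = 1 − Φ(1.1349) ≈ 0.12821. Doubling: P(τ_{3.06} ≤ 7.27) ≈ 2 · 0.12821 = 0.25642 ≈ 0.2564.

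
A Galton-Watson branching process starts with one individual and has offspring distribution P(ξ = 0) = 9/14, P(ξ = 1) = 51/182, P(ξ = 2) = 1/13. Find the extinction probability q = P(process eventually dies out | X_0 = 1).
q = 1

Mean offspring μ = 0·9/14 + 1·51/182 + 2·1/13 = 79/182 ≤ 1. For μ ≤ 1 with offspring not concentrated at 1, the Galton-Watson process goes extinct almost surely, so q = 1.
(Algebraic check: The pgf is f(s) = 9/14 + 51/182·s + 1/13·s². The extinction probability q is the smallest fixed point of f in [0, 1]. Setting s = f(s):
  1/13·s² + (51/182 − 1)·s + 9/14 = 0
  1/13·s² − (9/14 + 1/13)·s + 9/14 = 0
which factors as (s − 1)·(1/13·s − 9/14) = 0, giving roots s = 1 and s = (9/14)/(1/13) = 117/14. Since 117/14 ≥ 1, the smallest root in [0, 1] is s = 1.)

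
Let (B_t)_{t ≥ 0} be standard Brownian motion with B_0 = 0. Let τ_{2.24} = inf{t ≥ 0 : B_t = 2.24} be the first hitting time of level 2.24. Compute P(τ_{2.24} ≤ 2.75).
P(τ_{2.24} ≤ 2.75) = 2(1 − Φ(2.24/√2.75)) = 2(1 − Φ(1.3508)) ≈ 0.1768

By the reflection principle for standard BM, P(τ_b ≤ t) = 2 · P(B_t ≥ b). Since B_t ~ N(0, t), P(B_t ≥ 2.24) = 1 − Φ(2.24/√t) = 1 − Φ(2.24/√2.75) = 1 − Φ(1.3508) ≈ 0.08838. Doubling: P(τ_{2.24} ≤ 2.75) ≈ 2 · 0.08838 = 0.17676 ≈ 0.1768.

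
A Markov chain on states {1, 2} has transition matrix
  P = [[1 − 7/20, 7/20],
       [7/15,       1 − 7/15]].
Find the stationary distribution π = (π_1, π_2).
π_1 = 4/7, π_2 = 3/7

Solve πP = π with π_1 + π_2 = 1. From πP = π: π_1 · (1 − 7/20) + π_2 · 7/15 = π_1 ⇒ π_2 · 7/15 = π_1 · 7/20 ⇒ π_2/π_1 = (7/20)/(7/15) = 3/4. Together with π_1 + π_2 = 1:
  π_1 = (7/15)/(7/20 + 7/15) = (7/15)/(49/60) = 4/7,
  π_2 = (7/20)/(7/20 + 7/15) = (7/20)/(49/60) = 3/7.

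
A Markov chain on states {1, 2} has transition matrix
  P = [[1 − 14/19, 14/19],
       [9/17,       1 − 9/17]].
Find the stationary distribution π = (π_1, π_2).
π_1 = 171/409, π_2 = 238/409

Solve πP = π with π_1 + π_2 = 1. From πP = π: π_1 · (1 − 14/19) + π_2 · 9/17 = π_1 ⇒ π_2 · 9/17 = π_1 · 14/19 ⇒ π_2/π_1 = (14/19)/(9/17) = 238/171. Together with π_1 + π_2 = 1:
  π_1 = (9/17)/(14/19 + 9/17) = (9/17)/(409/323) = 171/409,
  π_2 = (14/19)/(14/19 + 9/17) = (14/19)/(409/323) = 238/409.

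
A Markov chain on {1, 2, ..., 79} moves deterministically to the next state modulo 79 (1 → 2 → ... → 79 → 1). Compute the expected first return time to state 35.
E[T_35 | X_0 = 35] = 79

The chain cycles deterministically, so starting at state 35 it returns in exactly 79 steps. Equivalently, the stationary distribution is uniform π_j = 1/79 for every state j, so by Kac's formula E[T_35] = 1/π_35 = 79.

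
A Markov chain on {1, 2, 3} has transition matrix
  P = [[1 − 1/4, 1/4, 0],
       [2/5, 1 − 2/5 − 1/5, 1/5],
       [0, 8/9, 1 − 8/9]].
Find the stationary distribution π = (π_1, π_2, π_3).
π = (64/113, 40/113, 9/113)

This is a birth-death chain on three states, which satisfies detailed balance: π_1 · P_{12} = π_2 · P_{21} and π_2 · P_{23} = π_3 · P_{32}.
From π_1 · 1/4 = π_2 · 2/5: π_2/π_1 = (1/4)/(2/5) = 5/8.
From π_2 · 1/5 = π_3 · 8/9: π_3/π_2 = (1/5)/(8/9) = 9/40.
Take π_1 proportional to 1; then unnormalized π = (1, 5/8, 9/64). Normalize by dividing by the sum 113/64:
  π = (64/113, 40/113, 9/113).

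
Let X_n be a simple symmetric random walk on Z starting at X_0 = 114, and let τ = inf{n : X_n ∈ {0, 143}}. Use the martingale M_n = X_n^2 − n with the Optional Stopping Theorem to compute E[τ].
E[τ] = 3306

M_n = X_n^2 − n is a martingale (since E[X_{n+1}^2 | F_n] = X_n^2 + 1). By OST (τ has finite mean in a bounded region), E[M_τ] = E[M_0] = X_0^2 − 0 = 114^2 = 12996. Also E[M_τ] = E[X_τ^2] − E[τ]. The walk exits at 0 or 143, with P(hit 143 first) = 114/143, so E[X_τ^2] = 143^2 · 114/143 + 0 = 16302. Thus E[τ] = E[X_τ^2] − E[M_τ] = 16302 − 12996 = 3306 = 114(143 − 114) = 3306.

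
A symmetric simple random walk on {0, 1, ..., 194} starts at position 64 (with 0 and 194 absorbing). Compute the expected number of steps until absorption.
E[τ | X_0 = 64] = 8320

Let v_k = E[τ | X_0 = k]. Boundary: v_0 = v_194 = 0. Recurrence: v_k = 1 + (v_{k-1} + v_{k+1})/2 for 1 ≤ k ≤ 193. The particular solution to v_k − (v_{k-1} + v_{k+1})/2 = 1 is v_k = −k^2. Adding homogeneous solution A + B k and matching boundaries gives v_k = k (194 − k). Substituting k = 64: v_64 = 64 · 130 = 8320.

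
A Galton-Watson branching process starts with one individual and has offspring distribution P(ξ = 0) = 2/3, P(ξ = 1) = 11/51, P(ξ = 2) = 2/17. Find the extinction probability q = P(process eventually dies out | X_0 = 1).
q = 1

Mean offspring μ = 0·2/3 + 1·11/51 + 2·2/17 = 23/51 ≤ 1. For μ ≤ 1 with offspring not concentrated at 1, the Galton-Watson process goes extinct almost surely, so q = 1.
(Algebraic check: The pgf is f(s) = 2/3 + 11/51·s + 2/17·s². The extinction probability q is the smallest fixed point of f in [0, 1]. Setting s = f(s):
  2/17·s² + (11/51 − 1)·s + 2/3 = 0
  2/17·s² − (2/3 + 2/17)·s + 2/3 = 0
which factors as (s − 1)·(2/17·s − 2/3) = 0, giving roots s = 1 and s = (2/3)/(2/17) = 17/3. Since 17/3 ≥ 1, the smallest root in [0, 1] is s = 1.)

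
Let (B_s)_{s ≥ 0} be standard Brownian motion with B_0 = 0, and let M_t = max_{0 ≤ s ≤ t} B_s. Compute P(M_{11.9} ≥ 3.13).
P(M_{11.9} ≥ 3.13) = 2·P(B_{11.9} ≥ 3.13) = 2(1 − Φ(3.13/√11.9)) ≈ 0.3642

By the reflection principle for Brownian motion, P(M_t ≥ a) = 2 · P(B_t ≥ a) for a ≥ 0. Since B_t ~ N(0, t), P(B_t ≥ 3.13) = 1 − Φ(3.13/√t) = 1 − Φ(3.13/√11.9) = 1 − Φ(0.9073). So
  P(M_{11.9} ≥ 3.13) = 2(1 − Φ(0.9073)) ≈ 0.3642.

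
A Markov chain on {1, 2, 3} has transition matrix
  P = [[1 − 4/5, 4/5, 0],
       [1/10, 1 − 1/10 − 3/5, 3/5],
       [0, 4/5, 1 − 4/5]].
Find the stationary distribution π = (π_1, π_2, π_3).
π = (1/15, 8/15, 2/5)

This is a birth-death chain on three states, which satisfies detailed balance: π_1 · P_{12} = π_2 · P_{21} and π_2 · P_{23} = π_3 · P_{32}.
From π_1 · 4/5 = π_2 · 1/10: π_2/π_1 = (4/5)/(1/10) = 8.
From π_2 · 3/5 = π_3 · 4/5: π_3/π_2 = (3/5)/(4/5) = 3/4.
Take π_1 proportional to 1; then unnormalized π = (1, 8, 6). Normalize by dividing by the sum 15:
  π = (1/15, 8/15, 2/5).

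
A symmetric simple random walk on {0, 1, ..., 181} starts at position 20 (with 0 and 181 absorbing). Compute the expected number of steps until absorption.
E[τ | X_0 = 20] = 3220

Let v_k = E[τ | X_0 = k]. Boundary: v_0 = v_181 = 0. Recurrence: v_k = 1 + (v_{k-1} + v_{k+1})/2 for 1 ≤ k ≤ 180. The particular solution to v_k − (v_{k-1} + v_{k+1})/2 = 1 is v_k = −k^2. Adding homogeneous solution A + B k and matching boundaries gives v_k = k (181 − k). Substituting k = 20: v_20 = 20 · 161 = 3220.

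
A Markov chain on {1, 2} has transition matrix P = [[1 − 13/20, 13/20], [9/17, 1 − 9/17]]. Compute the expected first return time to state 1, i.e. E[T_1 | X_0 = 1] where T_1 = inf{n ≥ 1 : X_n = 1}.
E[T_1 | X_0 = 1] = 1/π_1 = 401/180

For an irreducible recurrent Markov chain with stationary distribution π, E[T_i | X_0 = i] = 1/π_i (Kac's formula). Here π_1 = (9/17)/(13/20 + 9/17) = (9/17)/(401/340) = 180/401, so E[T_1 | X_0 = 1] = 1/π_1 = (13/20 + 9/17)/(9/17) = (401/340)/(9/17) = 401/180.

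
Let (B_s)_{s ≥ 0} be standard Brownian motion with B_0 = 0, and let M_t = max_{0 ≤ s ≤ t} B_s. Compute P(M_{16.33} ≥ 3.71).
P(M_{16.33} ≥ 3.71) = 2·P(B_{16.33} ≥ 3.71) = 2(1 − Φ(3.71/√16.33)) ≈ 0.3586

By the reflection principle for Brownian motion, P(M_t ≥ a) = 2 · P(B_t ≥ a) for a ≥ 0. Since B_t ~ N(0, t), P(B_t ≥ 3.71) = 1 − Φ(3.71/√t) = 1 − Φ(3.71/√16.33) = 1 − Φ(0.9181). So
  P(M_{16.33} ≥ 3.71) = 2(1 − Φ(0.9181)) ≈ 0.3586.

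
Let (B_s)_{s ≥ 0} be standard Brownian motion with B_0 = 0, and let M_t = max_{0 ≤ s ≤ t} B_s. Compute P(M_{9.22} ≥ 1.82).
P(M_{9.22} ≥ 1.82) = 2·P(B_{9.22} ≥ 1.82) = 2(1 − Φ(1.82/√9.22)) ≈ 0.5489

By the reflection principle for Brownian motion, P(M_t ≥ a) = 2 · P(B_t ≥ a) for a ≥ 0. Since B_t ~ N(0, t), P(B_t ≥ 1.82) = 1 − Φ(1.82/√t) = 1 − Φ(1.82/√9.22) = 1 − Φ(0.5994). So
  P(M_{9.22} ≥ 1.82) = 2(1 − Φ(0.5994)) ≈ 0.5489.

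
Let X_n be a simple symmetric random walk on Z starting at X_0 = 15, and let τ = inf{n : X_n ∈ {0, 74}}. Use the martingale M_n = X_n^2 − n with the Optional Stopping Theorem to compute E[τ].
E[τ] = 885

M_n = X_n^2 − n is a martingale (since E[X_{n+1}^2 | F_n] = X_n^2 + 1). By OST (τ has finite mean in a bounded region), E[M_τ] = E[M_0] = X_0^2 − 0 = 15^2 = 225. Also E[M_τ] = E[X_τ^2] − E[τ]. The walk exits at 0 or 74, with P(hit 74 first) = 15/74, so E[X_τ^2] = 74^2 · 15/74 + 0 = 1110. Thus E[τ] = E[X_τ^2] − E[M_τ] = 1110 − 225 = 885 = 15(74 − 15) = 885.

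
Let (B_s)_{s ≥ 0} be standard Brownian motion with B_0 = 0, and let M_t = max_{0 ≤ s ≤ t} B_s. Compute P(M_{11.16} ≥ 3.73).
P(M_{11.16} ≥ 3.73) = 2·P(B_{11.16} ≥ 3.73) = 2(1 − Φ(3.73/√11.16)) ≈ 0.2642

By the reflection principle for Brownian motion, P(M_t ≥ a) = 2 · P(B_t ≥ a) for a ≥ 0. Since B_t ~ N(0, t), P(B_t ≥ 3.73) = 1 − Φ(3.73/√t) = 1 − Φ(3.73/√11.16) = 1 − Φ(1.1165). So
  P(M_{11.16} ≥ 3.73) = 2(1 − Φ(1.1165)) ≈ 0.2642.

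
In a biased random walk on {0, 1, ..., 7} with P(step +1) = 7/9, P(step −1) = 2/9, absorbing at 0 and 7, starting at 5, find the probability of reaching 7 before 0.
P(hit 7 before 0) = (1 − (2/7)^5) / (1 − (2/7)^7) = 164395/164683

Let u_k denote P(reach 7 before 0 | start at k). Boundary: u_0 = 0, u_7 = 1. Recurrence: u_k = 7/9·u_{k+1} + 2/9·u_{k-1} for 1 ≤ k ≤ 6. Try u_k = A + B·r^k with r = q/p = (2/9)/(7/9) = 2/7. Substitution satisfies the recurrence; boundary conditions give:
  u_k = (1 − r^k) / (1 − r^N) = (1 − (2/7)^5) / (1 − (2/7)^7) = 164395/164683.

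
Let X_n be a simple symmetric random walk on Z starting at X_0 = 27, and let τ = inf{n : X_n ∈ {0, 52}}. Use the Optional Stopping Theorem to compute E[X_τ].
E[X_τ] = 27

X_n is a martingale and τ is a bounded-mean stopping time (indeed τ is finite a.s. with bounded expectation since the walk is in a bounded region). By the OST, E[X_τ] = E[X_0] = 27. Equivalently: E[X_τ] = 52 · P(hit 52 first) + 0 · P(hit 0 first) = 52 · (27/52) = 27.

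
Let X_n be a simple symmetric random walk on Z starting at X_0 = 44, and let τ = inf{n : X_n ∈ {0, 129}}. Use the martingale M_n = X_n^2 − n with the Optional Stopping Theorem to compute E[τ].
E[τ] = 3740

M_n = X_n^2 − n is a martingale (since E[X_{n+1}^2 | F_n] = X_n^2 + 1). By OST (τ has finite mean in a bounded region), E[M_τ] = E[M_0] = X_0^2 − 0 = 44^2 = 1936. Also E[M_τ] = E[X_τ^2] − E[τ]. The walk exits at 0 or 129, with P(hit 129 first) = 44/129, so E[X_τ^2] = 129^2 · 44/129 + 0 = 5676. Thus E[τ] = E[X_τ^2] − E[M_τ] = 5676 − 1936 = 3740 = 44(129 − 44) = 3740.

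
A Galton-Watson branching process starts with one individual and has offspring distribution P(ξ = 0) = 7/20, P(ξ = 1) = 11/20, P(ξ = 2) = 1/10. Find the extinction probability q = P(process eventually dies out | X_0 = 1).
q = 1

Mean offspring μ = 0·7/20 + 1·11/20 + 2·1/10 = 3/4 ≤ 1. For μ ≤ 1 with offspring not concentrated at 1, the Galton-Watson process goes extinct almost surely, so q = 1.
(Algebraic check: The pgf is f(s) = 7/20 + 11/20·s + 1/10·s². The extinction probability q is the smallest fixed point of f in [0, 1]. Setting s = f(s):
  1/10·s² + (11/20 − 1)·s + 7/20 = 0
  1/10·s² − (7/20 + 1/10)·s + 7/20 = 0
which factors as (s − 1)·(1/10·s − 7/20) = 0, giving roots s = 1 and s = (7/20)/(1/10) = 7/2. Since 7/2 ≥ 1, the smallest root in [0, 1] is s = 1.)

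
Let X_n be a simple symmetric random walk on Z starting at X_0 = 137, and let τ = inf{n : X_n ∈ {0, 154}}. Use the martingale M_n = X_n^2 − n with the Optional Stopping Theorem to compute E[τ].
E[τ] = 2329

M_n = X_n^2 − n is a martingale (since E[X_{n+1}^2 | F_n] = X_n^2 + 1). By OST (τ has finite mean in a bounded region), E[M_τ] = E[M_0] = X_0^2 − 0 = 137^2 = 18769. Also E[M_τ] = E[X_τ^2] − E[τ]. The walk exits at 0 or 154, with P(hit 154 first) = 137/154, so E[X_τ^2] = 154^2 · 137/154 + 0 = 21098. Thus E[τ] = E[X_τ^2] − E[M_τ] = 21098 − 18769 = 2329 = 137(154 − 137) = 2329.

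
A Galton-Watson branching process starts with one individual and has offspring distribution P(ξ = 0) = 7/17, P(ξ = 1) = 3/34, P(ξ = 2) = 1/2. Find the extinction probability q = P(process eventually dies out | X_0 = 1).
q = 14/17

The pgf is f(s) = 7/17 + 3/34·s + 1/2·s². The extinction probability q is the smallest fixed point of f in [0, 1]. Setting s = f(s):
  1/2·s² + (3/34 − 1)·s + 7/17 = 0
  1/2·s² − (7/17 + 1/2)·s + 7/17 = 0
which factors as (s − 1)·(1/2·s − 7/17) = 0, giving roots s = 1 and s = (7/17)/(1/2) = 14/17.
Mean offspring μ = 3/34 + 2·1/2 = 37/34 > 1 (supercritical), so q < 1. The extinction probability is the smaller root: q = (7/17)/(1/2) = 14/17.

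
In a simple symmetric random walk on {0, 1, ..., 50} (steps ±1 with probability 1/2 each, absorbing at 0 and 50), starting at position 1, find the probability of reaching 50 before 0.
P(hit 50 before 0) = 1/50

Let u_k = P(hit 50 before 0 | start at k). Then u_0 = 0, u_50 = 1, and u_k = u_{k-1}/2 + u_{k+1}/2 for 1 ≤ k ≤ 49. This harmonic recurrence is solved by u_k = k/50, giving u_1 = 1/50.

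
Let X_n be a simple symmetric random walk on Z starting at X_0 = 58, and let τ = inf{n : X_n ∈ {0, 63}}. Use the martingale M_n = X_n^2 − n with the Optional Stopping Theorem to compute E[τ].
E[τ] = 290

M_n = X_n^2 − n is a martingale (since E[X_{n+1}^2 | F_n] = X_n^2 + 1). By OST (τ has finite mean in a bounded region), E[M_τ] = E[M_0] = X_0^2 − 0 = 58^2 = 3364. Also E[M_τ] = E[X_τ^2] − E[τ]. The walk exits at 0 or 63, with P(hit 63 first) = 58/63, so E[X_τ^2] = 63^2 · 58/63 + 0 = 3654. Thus E[τ] = E[X_τ^2] − E[M_τ] = 3654 − 3364 = 290 = 58(63 − 58) = 290.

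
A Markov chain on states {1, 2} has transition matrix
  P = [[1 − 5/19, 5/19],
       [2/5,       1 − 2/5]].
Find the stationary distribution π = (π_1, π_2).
π_1 = 38/63, π_2 = 25/63

Solve πP = π with π_1 + π_2 = 1. From πP = π: π_1 · (1 − 5/19) + π_2 · 2/5 = π_1 ⇒ π_2 · 2/5 = π_1 · 5/19 ⇒ π_2/π_1 = (5/19)/(2/5) = 25/38. Together with π_1 + π_2 = 1:
  π_1 = (2/5)/(5/19 + 2/5) = (2/5)/(63/95) = 38/63,
  π_2 = (5/19)/(5/19 + 2/5) = (5/19)/(63/95) = 25/63.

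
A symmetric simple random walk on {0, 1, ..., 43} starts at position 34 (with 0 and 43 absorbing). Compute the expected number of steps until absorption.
E[τ | X_0 = 34] = 306

Let v_k = E[τ | X_0 = k]. Boundary: v_0 = v_43 = 0. Recurrence: v_k = 1 + (v_{k-1} + v_{k+1})/2 for 1 ≤ k ≤ 42. The particular solution to v_k − (v_{k-1} + v_{k+1})/2 = 1 is v_k = −k^2. Adding homogeneous solution A + B k and matching boundaries gives v_k = k (43 − k). Substituting k = 34: v_34 = 34 · 9 = 306.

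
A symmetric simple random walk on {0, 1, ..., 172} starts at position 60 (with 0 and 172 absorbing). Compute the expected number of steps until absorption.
E[τ | X_0 = 60] = 6720

Let v_k = E[τ | X_0 = k]. Boundary: v_0 = v_172 = 0. Recurrence: v_k = 1 + (v_{k-1} + v_{k+1})/2 for 1 ≤ k ≤ 171. The particular solution to v_k − (v_{k-1} + v_{k+1})/2 = 1 is v_k = −k^2. Adding homogeneous solution A + B k and matching boundaries gives v_k = k (172 − k). Substituting k = 60: v_60 = 60 · 112 = 6720.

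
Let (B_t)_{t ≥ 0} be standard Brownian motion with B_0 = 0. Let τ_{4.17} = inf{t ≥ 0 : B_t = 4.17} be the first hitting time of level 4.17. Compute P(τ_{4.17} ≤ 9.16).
P(τ_{4.17} ≤ 9.16) = 2(1 − Φ(4.17/√9.16)) = 2(1 − Φ(1.3778)) ≈ 0.1683

By the reflection principle for standard BM, P(τ_b ≤ t) = 2 · P(B_t ≥ b). Since B_t ~ N(0, t), P(B_t ≥ 4.17) = 1 − Φ(4.17/√t) = 1 − Φ(4.17/√9.16) = 1 − Φ(1.3778) ≈ 0.08413. Doubling: P(τ_{4.17} ≤ 9.16) ≈ 2 · 0.08413 = 0.16826 ≈ 0.1683.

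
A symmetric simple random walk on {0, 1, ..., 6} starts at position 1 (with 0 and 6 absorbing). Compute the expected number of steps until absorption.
E[τ | X_0 = 1] = 5

Let v_k = E[τ | X_0 = k]. Boundary: v_0 = v_6 = 0. Recurrence: v_k = 1 + (v_{k-1} + v_{k+1})/2 for 1 ≤ k ≤ 5. The particular solution to v_k − (v_{k-1} + v_{k+1})/2 = 1 is v_k = −k^2. Adding homogeneous solution A + B k and matching boundaries gives v_k = k (6 − k). Substituting k = 1: v_1 = 1 · 5 = 5.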